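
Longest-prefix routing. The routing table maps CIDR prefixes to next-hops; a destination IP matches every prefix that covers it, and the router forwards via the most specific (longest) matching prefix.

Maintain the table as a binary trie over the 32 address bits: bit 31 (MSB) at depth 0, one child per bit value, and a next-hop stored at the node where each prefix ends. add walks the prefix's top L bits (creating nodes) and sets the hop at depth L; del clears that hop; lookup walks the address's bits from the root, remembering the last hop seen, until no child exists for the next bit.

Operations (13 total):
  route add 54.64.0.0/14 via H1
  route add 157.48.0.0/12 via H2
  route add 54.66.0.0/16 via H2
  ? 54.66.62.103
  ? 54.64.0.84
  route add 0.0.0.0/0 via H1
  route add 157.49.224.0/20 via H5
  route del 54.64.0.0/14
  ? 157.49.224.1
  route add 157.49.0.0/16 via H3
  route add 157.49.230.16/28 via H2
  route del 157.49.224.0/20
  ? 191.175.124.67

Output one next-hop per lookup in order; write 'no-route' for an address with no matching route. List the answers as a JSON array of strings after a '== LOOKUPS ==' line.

Process each operation:
  + 54.64.0.0/14 (H1) depth=14
  + 157.48.0.0/12 (H2) depth=12
  + 54.66.0.0/16 (H2) depth=16
  ? 54.66.62.103  path d0:-→d1:-→d2:-→d3:-→d4:-→d5:-→d6:-→d7:-→d8:-→d9:-→d10:-→d11:-→d12:-→d13:-→d14:H1→d15:-→d16:H2  best=H2
  ? 54.64.0.84  path d0:-→d1:-→d2:-→d3:-→d4:-→d5:-→d6:-→d7:-→d8:-→d9:-→d10:-→d11:-→d12:-→d13:-→d14:H1  best=H1
  + 0.0.0.0/0 (H1) depth=0
  + 157.49.224.0/20 (H5) depth=20
  - 54.64.0.0/14 clear@14
  ? 157.49.224.1  path d0:H1→d1:-→d2:-→d3:-→d4:-→d5:-→d6:-→d7:-→d8:-→d9:-→d10:-→d11:-→d12:H2→d13:-→d14:-→d15:-→d16:-→d17:-→d18:-→d19:-→d20:H5  best=H5
  + 157.49.0.0/16 (H3) depth=16
  + 157.49.230.16/28 (H2) depth=28
  - 157.49.224.0/20 clear@20
  ? 191.175.124.67  path d0:H1→d1:-→d2:-  best=H1

== LOOKUPS ==
["H2","H1","H5","H1"]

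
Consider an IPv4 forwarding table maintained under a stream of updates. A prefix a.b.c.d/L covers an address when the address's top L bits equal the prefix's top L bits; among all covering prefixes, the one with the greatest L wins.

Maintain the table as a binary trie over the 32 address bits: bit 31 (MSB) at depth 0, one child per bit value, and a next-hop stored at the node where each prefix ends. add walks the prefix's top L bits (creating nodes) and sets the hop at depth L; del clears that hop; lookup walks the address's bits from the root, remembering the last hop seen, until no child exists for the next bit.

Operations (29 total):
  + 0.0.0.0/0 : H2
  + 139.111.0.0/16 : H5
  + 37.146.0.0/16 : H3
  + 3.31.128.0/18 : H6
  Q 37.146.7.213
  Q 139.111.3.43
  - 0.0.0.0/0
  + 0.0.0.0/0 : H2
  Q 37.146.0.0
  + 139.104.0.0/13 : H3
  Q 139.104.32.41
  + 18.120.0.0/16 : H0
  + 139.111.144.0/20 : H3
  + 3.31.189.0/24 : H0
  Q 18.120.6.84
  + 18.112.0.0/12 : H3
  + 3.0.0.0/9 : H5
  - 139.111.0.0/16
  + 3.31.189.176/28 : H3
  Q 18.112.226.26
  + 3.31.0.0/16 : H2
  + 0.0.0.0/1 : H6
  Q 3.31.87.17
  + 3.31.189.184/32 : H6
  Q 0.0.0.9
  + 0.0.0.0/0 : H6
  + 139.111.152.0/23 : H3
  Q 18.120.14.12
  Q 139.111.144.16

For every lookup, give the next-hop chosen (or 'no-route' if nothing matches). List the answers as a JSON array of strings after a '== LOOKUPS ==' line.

Trace:
  add 0.0.0.0/0 -> H2 at depth 0
  add 139.111.0.0/16 -> H5 at depth 16
  add 37.146.0.0/16 -> H3 at depth 16
  add 3.31.128.0/18 -> H6 at depth 18
  ? 37.146.7.213  path d0:H2→d1:-→d2:-→d3:-→d4:-→d5:-→d6:-→d7:-→d8:-→d9:-→d10:-→d11:-→d12:-→d13:-→d14:-→d15:-→d16:H3  best=H3
  ? 139.111.3.43  path d0:H2→d1:-→d2:-→d3:-→d4:-→d5:-→d6:-→d7:-→d8:-→d9:-→d10:-→d11:-→d12:-→d13:-→d14:-→d15:-→d16:H5  best=H5
  del 0.0.0.0/0 (clear depth 0)
  add 0.0.0.0/0 -> H2 at depth 0
  ? 37.146.0.0  path d0:H2→d1:-→d2:-→d3:-→d4:-→d5:-→d6:-→d7:-→d8:-→d9:-→d10:-→d11:-→d12:-→d13:-→d14:-→d15:-→d16:H3  best=H3
  add 139.104.0.0/13 -> H3 at depth 13
  ? 139.104.32.41  path d0:H2→d1:-→d2:-→d3:-→d4:-→d5:-→d6:-→d7:-→d8:-→d9:-→d10:-→d11:-→d12:-→d13:H3  best=H3
  add 18.120.0.0/16 -> H0 at depth 16
  add 139.111.144.0/20 -> H3 at depth 20
  add 3.31.189.0/24 -> H0 at depth 24
  ? 18.120.6.84  path d0:H2→d1:-→d2:-→d3:-→d4:-→d5:-→d6:-→d7:-→d8:-→d9:-→d10:-→d11:-→d12:-→d13:-→d14:-→d15:-→d16:H0  best=H0
  add 18.112.0.0/12 -> H3 at depth 12
  add 3.0.0.0/9 -> H5 at depth 9
  del 139.111.0.0/16 (clear depth 16)
  add 3.31.189.176/28 -> H3 at depth 28
  ? 18.112.226.26  path d0:H2→d1:-→d2:-→d3:-→d4:-→d5:-→d6:-→d7:-→d8:-→d9:-→d10:-→d11:-→d12:H3  best=H3
  add 3.31.0.0/16 -> H2 at depth 16
  add 0.0.0.0/1 -> H6 at depth 1
  ? 3.31.87.17  path d0:H2→d1:H6→d2:-→d3:-→d4:-→d5:-→d6:-→d7:-→d8:-→d9:H5→d10:-→d11:-→d12:-→d13:-→d14:-→d15:-→d16:H2  best=H2
  add 3.31.189.184/32 -> H6 at depth 32
  ? 0.0.0.9  path d0:H2→d1:H6→d2:-→d3:-→d4:-→d5:-→d6:-  best=H6
  add 0.0.0.0/0 -> H6 at depth 0
  add 139.111.152.0/23 -> H3 at depth 23
  ? 18.120.14.12  path d0:H6→d1:H6→d2:-→d3:-→d4:-→d5:-→d6:-→d7:-→d8:-→d9:-→d10:-→d11:-→d12:H3→d13:-→d14:-→d15:-→d16:H0  best=H0
  ? 139.111.144.16  path d0:H6→d1:-→d2:-→d3:-→d4:-→d5:-→d6:-→d7:-→d8:-→d9:-→d10:-→d11:-→d12:-→d13:H3→d14:-→d15:-→d16:-→d17:-→d18:-→d19:-→d20:H3  best=H3

== LOOKUPS ==
["H3","H5","H3","H3","H0","H3","H2","H6","H0","H3"]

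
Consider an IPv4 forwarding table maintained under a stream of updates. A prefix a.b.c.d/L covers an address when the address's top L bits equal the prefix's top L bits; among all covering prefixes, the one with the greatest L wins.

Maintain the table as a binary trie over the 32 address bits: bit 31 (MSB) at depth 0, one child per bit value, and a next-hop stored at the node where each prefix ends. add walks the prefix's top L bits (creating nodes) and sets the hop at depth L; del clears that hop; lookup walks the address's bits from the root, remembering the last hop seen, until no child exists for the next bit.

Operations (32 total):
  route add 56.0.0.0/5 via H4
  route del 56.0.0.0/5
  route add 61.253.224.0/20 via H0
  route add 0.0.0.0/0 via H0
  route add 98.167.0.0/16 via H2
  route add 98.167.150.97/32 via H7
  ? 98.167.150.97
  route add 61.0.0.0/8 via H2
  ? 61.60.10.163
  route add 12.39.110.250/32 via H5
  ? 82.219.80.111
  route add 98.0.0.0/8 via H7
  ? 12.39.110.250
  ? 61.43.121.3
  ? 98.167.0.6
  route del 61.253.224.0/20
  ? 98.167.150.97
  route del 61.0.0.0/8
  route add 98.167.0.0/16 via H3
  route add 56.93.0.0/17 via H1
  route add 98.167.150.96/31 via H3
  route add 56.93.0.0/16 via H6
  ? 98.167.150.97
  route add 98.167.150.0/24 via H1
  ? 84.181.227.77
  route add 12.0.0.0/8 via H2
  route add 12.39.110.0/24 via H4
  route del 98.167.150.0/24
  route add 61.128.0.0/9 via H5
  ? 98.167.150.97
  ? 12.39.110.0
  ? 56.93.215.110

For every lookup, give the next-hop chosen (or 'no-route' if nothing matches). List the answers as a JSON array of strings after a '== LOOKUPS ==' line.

Trace:
  + 56.0.0.0/5 (H4) depth=5
  - 56.0.0.0/5 clear@5
  + 61.253.224.0/20 (H0) depth=20
  + 0.0.0.0/0 (H0) depth=0
  + 98.167.0.0/16 (H2) depth=16
  + 98.167.150.97/32 (H7) depth=32
  ? 98.167.150.97  path d0:H0→d1:-→d2:-→d3:-→d4:-→d5:-→d6:-→d7:-→d8:-→d9:-→d10:-→d11:-→d12:-→d13:-→d14:-→d15:-→d16:H2→d17:-→d18:-→d19:-→d20:-→d21:-→d22:-→d23:-→d24:-→d25:-→d26:-→d27:-→d28:-→d29:-→d30:-→d31:-→d32:H7  best=H7
  + 61.0.0.0/8 (H2) depth=8
  ? 61.60.10.163  path d0:H0→d1:-→d2:-→d3:-→d4:-→d5:-→d6:-→d7:-→d8:H2  best=H2
  + 12.39.110.250/32 (H5) depth=32
  ? 82.219.80.111  path d0:H0→d1:-→d2:-  best=H0
  + 98.0.0.0/8 (H7) depth=8
  ? 12.39.110.250  path d0:H0→d1:-→d2:-→d3:-→d4:-→d5:-→d6:-→d7:-→d8:-→d9:-→d10:-→d11:-→d12:-→d13:-→d14:-→d15:-→d16:-→d17:-→d18:-→d19:-→d20:-→d21:-→d22:-→d23:-→d24:-→d25:-→d26:-→d27:-→d28:-→d29:-→d30:-→d31:-→d32:H5  best=H5
  ? 61.43.121.3  path d0:H0→d1:-→d2:-→d3:-→d4:-→d5:-→d6:-→d7:-→d8:H2  best=H2
  ? 98.167.0.6  path d0:H0→d1:-→d2:-→d3:-→d4:-→d5:-→d6:-→d7:-→d8:H7→d9:-→d10:-→d11:-→d12:-→d13:-→d14:-→d15:-→d16:H2  best=H2
  - 61.253.224.0/20 clear@20
  ? 98.167.150.97  path d0:H0→d1:-→d2:-→d3:-→d4:-→d5:-→d6:-→d7:-→d8:H7→d9:-→d10:-→d11:-→d12:-→d13:-→d14:-→d15:-→d16:H2→d17:-→d18:-→d19:-→d20:-→d21:-→d22:-→d23:-→d24:-→d25:-→d26:-→d27:-→d28:-→d29:-→d30:-→d31:-→d32:H7  best=H7
  - 61.0.0.0/8 clear@8
  + 98.167.0.0/16 (H3) depth=16
  + 56.93.0.0/17 (H1) depth=17
  + 98.167.150.96/31 (H3) depth=31
  + 56.93.0.0/16 (H6) depth=16
  ? 98.167.150.97  path d0:H0→d1:-→d2:-→d3:-→d4:-→d5:-→d6:-→d7:-→d8:H7→d9:-→d10:-→d11:-→d12:-→d13:-→d14:-→d15:-→d16:H3→d17:-→d18:-→d19:-→d20:-→d21:-→d22:-→d23:-→d24:-→d25:-→d26:-→d27:-→d28:-→d29:-→d30:-→d31:H3→d32:H7  best=H7
  + 98.167.150.0/24 (H1) depth=24
  ? 84.181.227.77  path d0:H0→d1:-→d2:-  best=H0
  + 12.0.0.0/8 (H2) depth=8
  + 12.39.110.0/24 (H4) depth=24
  - 98.167.150.0/24 clear@24
  + 61.128.0.0/9 (H5) depth=9
  ? 98.167.150.97  path d0:H0→d1:-→d2:-→d3:-→d4:-→d5:-→d6:-→d7:-→d8:H7→d9:-→d10:-→d11:-→d12:-→d13:-→d14:-→d15:-→d16:H3→d17:-→d18:-→d19:-→d20:-→d21:-→d22:-→d23:-→d24:-→d25:-→d26:-→d27:-→d28:-→d29:-→d30:-→d31:H3→d32:H7  best=H7
  ? 12.39.110.0  path d0:H0→d1:-→d2:-→d3:-→d4:-→d5:-→d6:-→d7:-→d8:H2→d9:-→d10:-→d11:-→d12:-→d13:-→d14:-→d15:-→d16:-→d17:-→d18:-→d19:-→d20:-→d21:-→d22:-→d23:-→d24:H4  best=H4
  ? 56.93.215.110  path d0:H0→d1:-→d2:-→d3:-→d4:-→d5:-→d6:-→d7:-→d8:-→d9:-→d10:-→d11:-→d12:-→d13:-→d14:-→d15:-→d16:H6  best=H6

== LOOKUPS ==
["H7","H2","H0","H5","H2","H2","H7","H7","H0","H7","H4","H6"]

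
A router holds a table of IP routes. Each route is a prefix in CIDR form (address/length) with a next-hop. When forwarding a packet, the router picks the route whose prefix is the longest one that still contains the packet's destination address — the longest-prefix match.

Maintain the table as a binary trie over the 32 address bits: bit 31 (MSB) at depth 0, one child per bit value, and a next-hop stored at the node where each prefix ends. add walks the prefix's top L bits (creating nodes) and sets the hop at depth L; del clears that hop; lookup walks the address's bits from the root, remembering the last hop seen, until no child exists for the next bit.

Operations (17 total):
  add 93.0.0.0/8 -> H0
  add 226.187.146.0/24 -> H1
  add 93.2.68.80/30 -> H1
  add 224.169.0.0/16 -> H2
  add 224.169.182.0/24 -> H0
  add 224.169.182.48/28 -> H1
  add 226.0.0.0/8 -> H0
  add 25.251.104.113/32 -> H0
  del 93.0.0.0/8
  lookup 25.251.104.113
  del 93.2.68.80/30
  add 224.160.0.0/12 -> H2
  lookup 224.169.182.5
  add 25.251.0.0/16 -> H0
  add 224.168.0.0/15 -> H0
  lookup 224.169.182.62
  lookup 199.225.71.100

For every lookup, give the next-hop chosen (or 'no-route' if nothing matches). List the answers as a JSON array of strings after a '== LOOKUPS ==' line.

Process each operation:
  add 93.0.0.0/8 -> H0 at depth 8
  add 226.187.146.0/24 -> H1 at depth 24
  add 93.2.68.80/30 -> H1 at depth 30
  add 224.169.0.0/16 -> H2 at depth 16
  add 224.169.182.0/24 -> H0 at depth 24
  add 224.169.182.48/28 -> H1 at depth 28
  add 226.0.0.0/8 -> H0 at depth 8
  add 25.251.104.113/32 -> H0 at depth 32
  - 93.0.0.0/8 clear@8
  ? 25.251.104.113  path d0:-→d1:-→d2:-→d3:-→d4:-→d5:-→d6:-→d7:-→d8:-→d9:-→d10:-→d11:-→d12:-→d13:-→d14:-→d15:-→d16:-→d17:-→d18:-→d19:-→d20:-→d21:-→d22:-→d23:-→d24:-→d25:-→d26:-→d27:-→d28:-→d29:-→d30:-→d31:-→d32:H0  best=H0
  - 93.2.68.80/30 clear@30
  add 224.160.0.0/12 -> H2 at depth 12
  ? 224.169.182.5  path d0:-→d1:-→d2:-→d3:-→d4:-→d5:-→d6:-→d7:-→d8:-→d9:-→d10:-→d11:-→d12:H2→d13:-→d14:-→d15:-→d16:H2→d17:-→d18:-→d19:-→d20:-→d21:-→d22:-→d23:-→d24:H0→d25:-→d26:-  best=H0
  add 25.251.0.0/16 -> H0 at depth 16
  add 224.168.0.0/15 -> H0 at depth 15
  ? 224.169.182.62  path d0:-→d1:-→d2:-→d3:-→d4:-→d5:-→d6:-→d7:-→d8:-→d9:-→d10:-→d11:-→d12:H2→d13:-→d14:-→d15:H0→d16:H2→d17:-→d18:-→d19:-→d20:-→d21:-→d22:-→d23:-→d24:H0→d25:-→d26:-→d27:-→d28:H1  best=H1
  ? 199.225.71.100  path d0:-→d1:-→d2:-  best=no-route

== LOOKUPS ==
["H0","H0","H1","no-route"]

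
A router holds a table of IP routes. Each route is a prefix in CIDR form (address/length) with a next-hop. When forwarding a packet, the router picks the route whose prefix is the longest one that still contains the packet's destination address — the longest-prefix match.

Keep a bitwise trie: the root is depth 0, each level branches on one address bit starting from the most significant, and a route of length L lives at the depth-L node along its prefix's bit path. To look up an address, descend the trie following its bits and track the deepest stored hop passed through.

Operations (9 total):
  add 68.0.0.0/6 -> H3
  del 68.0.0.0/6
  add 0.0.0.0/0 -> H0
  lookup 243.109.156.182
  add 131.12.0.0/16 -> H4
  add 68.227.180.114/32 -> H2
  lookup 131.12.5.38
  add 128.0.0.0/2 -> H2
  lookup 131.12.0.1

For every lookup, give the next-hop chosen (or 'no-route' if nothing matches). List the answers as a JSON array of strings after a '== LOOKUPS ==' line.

Apply in order:
  add 68.0.0.0/6 -> H3 at depth 6
  del 68.0.0.0/6 (clear depth 6)
  add 0.0.0.0/0 -> H0 at depth 0
  Q 243.109.156.182: descend ε ; hops seen [H0] ; pick H0
  add 131.12.0.0/16 -> H4 at depth 16
  add 68.227.180.114/32 -> H2 at depth 32
  Q 131.12.5.38: descend 1000001100001100 ; hops seen [H0,H4] ; pick H4
  add 128.0.0.0/2 -> H2 at depth 2
  Q 131.12.0.1: descend 1000001100001100 ; hops seen [H0,H2,H4] ; pick H4

== LOOKUPS ==
["H0","H4","H4"]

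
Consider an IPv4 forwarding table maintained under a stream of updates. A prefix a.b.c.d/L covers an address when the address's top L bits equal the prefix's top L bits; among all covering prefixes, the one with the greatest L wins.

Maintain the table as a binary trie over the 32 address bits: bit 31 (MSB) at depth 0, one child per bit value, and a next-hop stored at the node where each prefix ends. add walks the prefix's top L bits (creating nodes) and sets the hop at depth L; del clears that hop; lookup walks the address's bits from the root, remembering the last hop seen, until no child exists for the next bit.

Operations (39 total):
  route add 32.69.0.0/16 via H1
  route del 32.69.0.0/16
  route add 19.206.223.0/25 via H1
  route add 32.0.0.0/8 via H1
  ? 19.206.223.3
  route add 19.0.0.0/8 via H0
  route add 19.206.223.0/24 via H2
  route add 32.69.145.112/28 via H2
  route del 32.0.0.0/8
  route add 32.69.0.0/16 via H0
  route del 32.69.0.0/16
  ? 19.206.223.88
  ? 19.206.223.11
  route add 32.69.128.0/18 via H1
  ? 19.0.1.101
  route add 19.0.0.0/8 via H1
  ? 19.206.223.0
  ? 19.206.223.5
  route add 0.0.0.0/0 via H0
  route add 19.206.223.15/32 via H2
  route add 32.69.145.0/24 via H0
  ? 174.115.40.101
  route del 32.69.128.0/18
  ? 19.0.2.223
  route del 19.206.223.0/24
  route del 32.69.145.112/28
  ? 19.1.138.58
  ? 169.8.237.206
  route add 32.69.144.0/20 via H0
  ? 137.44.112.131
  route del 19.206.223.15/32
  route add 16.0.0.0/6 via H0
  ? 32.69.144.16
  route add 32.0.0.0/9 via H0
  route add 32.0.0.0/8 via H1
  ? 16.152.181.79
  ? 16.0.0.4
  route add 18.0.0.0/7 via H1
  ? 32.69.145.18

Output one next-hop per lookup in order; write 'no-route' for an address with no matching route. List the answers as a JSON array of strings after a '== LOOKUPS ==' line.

Trace:
  + 32.69.0.0/16 (H1) depth=16
  - 32.69.0.0/16 clear@16
  + 19.206.223.0/25 (H1) depth=25
  + 32.0.0.0/8 (H1) depth=8
  ? 19.206.223.3  path d0:-→d1:-→d2:-→d3:-→d4:-→d5:-→d6:-→d7:-→d8:-→d9:-→d10:-→d11:-→d12:-→d13:-→d14:-→d15:-→d16:-→d17:-→d18:-→d19:-→d20:-→d21:-→d22:-→d23:-→d24:-→d25:H1  best=H1
  + 19.0.0.0/8 (H0) depth=8
  + 19.206.223.0/24 (H2) depth=24
  + 32.69.145.112/28 (H2) depth=28
  - 32.0.0.0/8 clear@8
  + 32.69.0.0/16 (H0) depth=16
  - 32.69.0.0/16 clear@16
  ? 19.206.223.88  path d0:-→d1:-→d2:-→d3:-→d4:-→d5:-→d6:-→d7:-→d8:H0→d9:-→d10:-→d11:-→d12:-→d13:-→d14:-→d15:-→d16:-→d17:-→d18:-→d19:-→d20:-→d21:-→d22:-→d23:-→d24:H2→d25:H1  best=H1
  ? 19.206.223.11  path d0:-→d1:-→d2:-→d3:-→d4:-→d5:-→d6:-→d7:-→d8:H0→d9:-→d10:-→d11:-→d12:-→d13:-→d14:-→d15:-→d16:-→d17:-→d18:-→d19:-→d20:-→d21:-→d22:-→d23:-→d24:H2→d25:H1  best=H1
  + 32.69.128.0/18 (H1) depth=18
  ? 19.0.1.101  path d0:-→d1:-→d2:-→d3:-→d4:-→d5:-→d6:-→d7:-→d8:H0  best=H0
  + 19.0.0.0/8 (H1) depth=8
  ? 19.206.223.0  path d0:-→d1:-→d2:-→d3:-→d4:-→d5:-→d6:-→d7:-→d8:H1→d9:-→d10:-→d11:-→d12:-→d13:-→d14:-→d15:-→d16:-→d17:-→d18:-→d19:-→d20:-→d21:-→d22:-→d23:-→d24:H2→d25:H1  best=H1
  ? 19.206.223.5  path d0:-→d1:-→d2:-→d3:-→d4:-→d5:-→d6:-→d7:-→d8:H1→d9:-→d10:-→d11:-→d12:-→d13:-→d14:-→d15:-→d16:-→d17:-→d18:-→d19:-→d20:-→d21:-→d22:-→d23:-→d24:H2→d25:H1  best=H1
  + 0.0.0.0/0 (H0) depth=0
  + 19.206.223.15/32 (H2) depth=32
  + 32.69.145.0/24 (H0) depth=24
  ? 174.115.40.101  path d0:H0  best=H0
  - 32.69.128.0/18 clear@18
  ? 19.0.2.223  path d0:H0→d1:-→d2:-→d3:-→d4:-→d5:-→d6:-→d7:-→d8:H1  best=H1
  - 19.206.223.0/24 clear@24
  - 32.69.145.112/28 clear@28
  ? 19.1.138.58  path d0:H0→d1:-→d2:-→d3:-→d4:-→d5:-→d6:-→d7:-→d8:H1  best=H1
  ? 169.8.237.206  path d0:H0  best=H0
  + 32.69.144.0/20 (H0) depth=20
  ? 137.44.112.131  path d0:H0  best=H0
  - 19.206.223.15/32 clear@32
  + 16.0.0.0/6 (H0) depth=6
  ? 32.69.144.16  path d0:H0→d1:-→d2:-→d3:-→d4:-→d5:-→d6:-→d7:-→d8:-→d9:-→d10:-→d11:-→d12:-→d13:-→d14:-→d15:-→d16:-→d17:-→d18:-→d19:-→d20:H0→d21:-→d22:-→d23:-  best=H0
  + 32.0.0.0/9 (H0) depth=9
  + 32.0.0.0/8 (H1) depth=8
  ? 16.152.181.79  path d0:H0→d1:-→d2:-→d3:-→d4:-→d5:-→d6:H0  best=H0
  ? 16.0.0.4  path d0:H0→d1:-→d2:-→d3:-→d4:-→d5:-→d6:H0  best=H0
  + 18.0.0.0/7 (H1) depth=7
  ? 32.69.145.18  path d0:H0→d1:-→d2:-→d3:-→d4:-→d5:-→d6:-→d7:-→d8:H1→d9:H0→d10:-→d11:-→d12:-→d13:-→d14:-→d15:-→d16:-→d17:-→d18:-→d19:-→d20:H0→d21:-→d22:-→d23:-→d24:H0→d25:-  best=H0

== LOOKUPS ==
["H1","H1","H1","H0","H1","H1","H0","H1","H1","H0","H0","H0","H0","H0","H0"]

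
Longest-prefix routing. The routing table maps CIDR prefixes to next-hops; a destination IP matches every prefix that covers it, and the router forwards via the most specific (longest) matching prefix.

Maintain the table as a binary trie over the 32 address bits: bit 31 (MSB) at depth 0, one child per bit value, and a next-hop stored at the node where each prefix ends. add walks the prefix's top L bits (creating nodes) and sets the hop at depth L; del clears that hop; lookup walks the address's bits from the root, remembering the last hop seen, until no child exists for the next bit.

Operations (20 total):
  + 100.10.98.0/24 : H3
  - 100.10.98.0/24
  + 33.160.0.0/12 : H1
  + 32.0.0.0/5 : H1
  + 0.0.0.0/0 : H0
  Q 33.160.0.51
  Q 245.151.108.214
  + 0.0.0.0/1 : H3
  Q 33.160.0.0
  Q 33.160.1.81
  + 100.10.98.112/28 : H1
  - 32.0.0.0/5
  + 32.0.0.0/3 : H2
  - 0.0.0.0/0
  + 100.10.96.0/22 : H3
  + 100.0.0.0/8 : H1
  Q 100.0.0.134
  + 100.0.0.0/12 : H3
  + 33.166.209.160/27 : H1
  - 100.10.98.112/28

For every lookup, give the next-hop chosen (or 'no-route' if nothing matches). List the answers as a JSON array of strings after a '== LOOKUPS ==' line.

Trace:
  add 100.10.98.0/24 -> H3 at depth 24
  - 100.10.98.0/24 clear@24
  add 33.160.0.0/12 -> H1 at depth 12
  add 32.0.0.0/5 -> H1 at depth 5
  add 0.0.0.0/0 -> H0 at depth 0
  Q 33.160.0.51: descend 001000011010 ; hops seen [H0,H1,H1] ; pick H1
  Q 245.151.108.214: descend ε ; hops seen [H0] ; pick H0
  add 0.0.0.0/1 -> H3 at depth 1
  Q 33.160.0.0: descend 001000011010 ; hops seen [H0,H3,H1,H1] ; pick H1
  Q 33.160.1.81: descend 001000011010 ; hops seen [H0,H3,H1,H1] ; pick H1
  add 100.10.98.112/28 -> H1 at depth 28
  - 32.0.0.0/5 clear@5
  add 32.0.0.0/3 -> H2 at depth 3
  - 0.0.0.0/0 clear@0
  add 100.10.96.0/22 -> H3 at depth 22
  add 100.0.0.0/8 -> H1 at depth 8
  Q 100.0.0.134: descend 011001000000 ; hops seen [H3,H1] ; pick H1
  add 100.0.0.0/12 -> H3 at depth 12
  add 33.166.209.160/27 -> H1 at depth 27
  - 100.10.98.112/28 clear@28

== LOOKUPS ==
["H1","H0","H1","H1","H1"]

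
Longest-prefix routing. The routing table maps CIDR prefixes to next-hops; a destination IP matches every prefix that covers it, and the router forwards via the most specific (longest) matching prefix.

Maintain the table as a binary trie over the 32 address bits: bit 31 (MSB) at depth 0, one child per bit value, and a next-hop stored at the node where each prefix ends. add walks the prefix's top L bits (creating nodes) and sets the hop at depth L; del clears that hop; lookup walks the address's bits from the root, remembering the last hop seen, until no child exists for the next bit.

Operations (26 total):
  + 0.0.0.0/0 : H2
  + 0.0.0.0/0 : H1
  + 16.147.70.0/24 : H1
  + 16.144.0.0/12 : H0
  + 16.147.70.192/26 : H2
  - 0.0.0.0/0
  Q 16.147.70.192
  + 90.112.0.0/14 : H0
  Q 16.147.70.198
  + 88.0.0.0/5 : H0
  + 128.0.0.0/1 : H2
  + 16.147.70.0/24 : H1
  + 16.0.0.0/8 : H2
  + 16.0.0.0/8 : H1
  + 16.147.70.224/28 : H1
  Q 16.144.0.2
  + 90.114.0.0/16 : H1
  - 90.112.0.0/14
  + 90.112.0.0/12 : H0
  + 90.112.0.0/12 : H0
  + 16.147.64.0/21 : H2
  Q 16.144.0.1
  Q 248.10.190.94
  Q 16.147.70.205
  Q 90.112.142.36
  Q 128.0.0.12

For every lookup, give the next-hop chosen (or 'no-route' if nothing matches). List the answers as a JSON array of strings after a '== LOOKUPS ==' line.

Process each operation:
  + 0.0.0.0/0 (H2) depth=0
  + 0.0.0.0/0 (H1) depth=0
  + 16.147.70.0/24 (H1) depth=24
  + 16.144.0.0/12 (H0) depth=12
  + 16.147.70.192/26 (H2) depth=26
  del 0.0.0.0/0 (clear depth 0)
  Q 16.147.70.192: descend 00010000100100110100011011 ; hops seen [H0,H1,H2] ; pick H2
  + 90.112.0.0/14 (H0) depth=14
  Q 16.147.70.198: descend 00010000100100110100011011 ; hops seen [H0,H1,H2] ; pick H2
  + 88.0.0.0/5 (H0) depth=5
  + 128.0.0.0/1 (H2) depth=1
  + 16.147.70.0/24 (H1) depth=24
  + 16.0.0.0/8 (H2) depth=8
  + 16.0.0.0/8 (H1) depth=8
  + 16.147.70.224/28 (H1) depth=28
  Q 16.144.0.2: descend 00010000100100 ; hops seen [H1,H0] ; pick H0
  + 90.114.0.0/16 (H1) depth=16
  del 90.112.0.0/14 (clear depth 14)
  + 90.112.0.0/12 (H0) depth=12
  + 90.112.0.0/12 (H0) depth=12
  + 16.147.64.0/21 (H2) depth=21
  Q 16.144.0.1: descend 00010000100100 ; hops seen [H1,H0] ; pick H0
  Q 248.10.190.94: descend 1 ; hops seen [H2] ; pick H2
  Q 16.147.70.205: descend 00010000100100110100011011 ; hops seen [H1,H0,H2,H1,H2] ; pick H2
  Q 90.112.142.36: descend 01011010011100 ; hops seen [H0,H0] ; pick H0
  Q 128.0.0.12: descend 1 ; hops seen [H2] ; pick H2

== LOOKUPS ==
["H2","H2","H0","H0","H2","H2","H0","H2"]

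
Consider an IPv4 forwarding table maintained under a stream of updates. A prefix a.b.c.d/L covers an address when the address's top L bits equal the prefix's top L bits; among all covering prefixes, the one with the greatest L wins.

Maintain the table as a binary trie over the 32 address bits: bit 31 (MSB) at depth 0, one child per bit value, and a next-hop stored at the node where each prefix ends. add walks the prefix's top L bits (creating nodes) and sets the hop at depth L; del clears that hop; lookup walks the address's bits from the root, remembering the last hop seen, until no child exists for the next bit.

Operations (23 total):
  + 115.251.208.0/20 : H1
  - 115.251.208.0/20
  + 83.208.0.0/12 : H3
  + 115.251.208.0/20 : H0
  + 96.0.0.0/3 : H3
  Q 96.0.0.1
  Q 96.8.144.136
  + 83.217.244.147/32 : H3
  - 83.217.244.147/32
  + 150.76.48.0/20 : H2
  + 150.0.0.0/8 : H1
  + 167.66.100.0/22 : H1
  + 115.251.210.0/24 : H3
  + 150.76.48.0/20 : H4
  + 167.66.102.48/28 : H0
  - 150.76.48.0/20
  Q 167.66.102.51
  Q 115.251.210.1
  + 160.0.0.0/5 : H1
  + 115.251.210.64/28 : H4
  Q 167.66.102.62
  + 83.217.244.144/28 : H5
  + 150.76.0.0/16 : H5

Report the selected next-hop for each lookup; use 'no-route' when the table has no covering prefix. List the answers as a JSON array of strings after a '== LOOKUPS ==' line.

Trace:
  + 115.251.208.0/20 (H1) depth=20
  del 115.251.208.0/20 (clear depth 20)
  + 83.208.0.0/12 (H3) depth=12
  + 115.251.208.0/20 (H0) depth=20
  + 96.0.0.0/3 (H3) depth=3
  lookup 96.0.0.1: bits 011 walk d0:-→d1:-→d2:-→d3:H3 -> H3
  lookup 96.8.144.136: bits 011 walk d0:-→d1:-→d2:-→d3:H3 -> H3
  + 83.217.244.147/32 (H3) depth=32
  del 83.217.244.147/32 (clear depth 32)
  + 150.76.48.0/20 (H2) depth=20
  + 150.0.0.0/8 (H1) depth=8
  + 167.66.100.0/22 (H1) depth=22
  + 115.251.210.0/24 (H3) depth=24
  + 150.76.48.0/20 (H4) depth=20
  + 167.66.102.48/28 (H0) depth=28
  del 150.76.48.0/20 (clear depth 20)
  lookup 167.66.102.51: bits 1010011101000010011001100011 walk d0:-→d1:-→d2:-→d3:-→d4:-→d5:-→d6:-→d7:-→d8:-→d9:-→d10:-→d11:-→d12:-→d13:-→d14:-→d15:-→d16:-→d17:-→d18:-→d19:-→d20:-→d21:-→d22:H1→d23:-→d24:-→d25:-→d26:-→d27:-→d28:H0 -> H0
  lookup 115.251.210.1: bits 011100111111101111010010 walk d0:-→d1:-→d2:-→d3:H3→d4:-→d5:-→d6:-→d7:-→d8:-→d9:-→d10:-→d11:-→d12:-→d13:-→d14:-→d15:-→d16:-→d17:-→d18:-→d19:-→d20:H0→d21:-→d22:-→d23:-→d24:H3 -> H3
  + 160.0.0.0/5 (H1) depth=5
  + 115.251.210.64/28 (H4) depth=28
  lookup 167.66.102.62: bits 1010011101000010011001100011 walk d0:-→d1:-→d2:-→d3:-→d4:-→d5:H1→d6:-→d7:-→d8:-→d9:-→d10:-→d11:-→d12:-→d13:-→d14:-→d15:-→d16:-→d17:-→d18:-→d19:-→d20:-→d21:-→d22:H1→d23:-→d24:-→d25:-→d26:-→d27:-→d28:H0 -> H0
  + 83.217.244.144/28 (H5) depth=28
  + 150.76.0.0/16 (H5) depth=16

== LOOKUPS ==
["H3","H3","H0","H3","H0"]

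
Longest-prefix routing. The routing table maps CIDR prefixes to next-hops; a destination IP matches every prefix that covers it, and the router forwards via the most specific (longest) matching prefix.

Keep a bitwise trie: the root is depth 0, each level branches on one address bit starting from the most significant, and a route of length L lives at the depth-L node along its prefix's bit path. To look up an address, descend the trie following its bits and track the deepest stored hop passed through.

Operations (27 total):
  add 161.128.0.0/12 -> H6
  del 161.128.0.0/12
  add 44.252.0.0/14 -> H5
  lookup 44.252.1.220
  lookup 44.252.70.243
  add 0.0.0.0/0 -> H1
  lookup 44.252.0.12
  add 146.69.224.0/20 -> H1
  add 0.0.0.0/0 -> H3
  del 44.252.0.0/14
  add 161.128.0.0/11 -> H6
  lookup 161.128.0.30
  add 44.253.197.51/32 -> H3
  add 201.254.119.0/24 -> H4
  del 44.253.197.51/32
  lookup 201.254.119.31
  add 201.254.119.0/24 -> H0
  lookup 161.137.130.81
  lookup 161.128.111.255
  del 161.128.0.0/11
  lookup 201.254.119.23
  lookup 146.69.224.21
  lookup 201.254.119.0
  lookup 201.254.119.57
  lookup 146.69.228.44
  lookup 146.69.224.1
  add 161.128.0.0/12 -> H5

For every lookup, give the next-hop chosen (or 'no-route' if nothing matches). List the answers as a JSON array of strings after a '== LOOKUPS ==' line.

Trace:
  add 161.128.0.0/12 -> H6 at depth 12
  del 161.128.0.0/12 (clear depth 12)
  add 44.252.0.0/14 -> H5 at depth 14
  ? 44.252.1.220  path d0:-→d1:-→d2:-→d3:-→d4:-→d5:-→d6:-→d7:-→d8:-→d9:-→d10:-→d11:-→d12:-→d13:-→d14:H5  best=H5
  ? 44.252.70.243  path d0:-→d1:-→d2:-→d3:-→d4:-→d5:-→d6:-→d7:-→d8:-→d9:-→d10:-→d11:-→d12:-→d13:-→d14:H5  best=H5
  add 0.0.0.0/0 -> H1 at depth 0
  ? 44.252.0.12  path d0:H1→d1:-→d2:-→d3:-→d4:-→d5:-→d6:-→d7:-→d8:-→d9:-→d10:-→d11:-→d12:-→d13:-→d14:H5  best=H5
  add 146.69.224.0/20 -> H1 at depth 20
  add 0.0.0.0/0 -> H3 at depth 0
  del 44.252.0.0/14 (clear depth 14)
  add 161.128.0.0/11 -> H6 at depth 11
  ? 161.128.0.30  path d0:H3→d1:-→d2:-→d3:-→d4:-→d5:-→d6:-→d7:-→d8:-→d9:-→d10:-→d11:H6→d12:-  best=H6
  add 44.253.197.51/32 -> H3 at depth 32
  add 201.254.119.0/24 -> H4 at depth 24
  del 44.253.197.51/32 (clear depth 32)
  ? 201.254.119.31  path d0:H3→d1:-→d2:-→d3:-→d4:-→d5:-→d6:-→d7:-→d8:-→d9:-→d10:-→d11:-→d12:-→d13:-→d14:-→d15:-→d16:-→d17:-→d18:-→d19:-→d20:-→d21:-→d22:-→d23:-→d24:H4  best=H4
  add 201.254.119.0/24 -> H0 at depth 24
  ? 161.137.130.81  path d0:H3→d1:-→d2:-→d3:-→d4:-→d5:-→d6:-→d7:-→d8:-→d9:-→d10:-→d11:H6→d12:-  best=H6
  ? 161.128.111.255  path d0:H3→d1:-→d2:-→d3:-→d4:-→d5:-→d6:-→d7:-→d8:-→d9:-→d10:-→d11:H6→d12:-  best=H6
  del 161.128.0.0/11 (clear depth 11)
  ? 201.254.119.23  path d0:H3→d1:-→d2:-→d3:-→d4:-→d5:-→d6:-→d7:-→d8:-→d9:-→d10:-→d11:-→d12:-→d13:-→d14:-→d15:-→d16:-→d17:-→d18:-→d19:-→d20:-→d21:-→d22:-→d23:-→d24:H0  best=H0
  ? 146.69.224.21  path d0:H3→d1:-→d2:-→d3:-→d4:-→d5:-→d6:-→d7:-→d8:-→d9:-→d10:-→d11:-→d12:-→d13:-→d14:-→d15:-→d16:-→d17:-→d18:-→d19:-→d20:H1  best=H1
  ? 201.254.119.0  path d0:H3→d1:-→d2:-→d3:-→d4:-→d5:-→d6:-→d7:-→d8:-→d9:-→d10:-→d11:-→d12:-→d13:-→d14:-→d15:-→d16:-→d17:-→d18:-→d19:-→d20:-→d21:-→d22:-→d23:-→d24:H0  best=H0
  ? 201.254.119.57  path d0:H3→d1:-→d2:-→d3:-→d4:-→d5:-→d6:-→d7:-→d8:-→d9:-→d10:-→d11:-→d12:-→d13:-→d14:-→d15:-→d16:-→d17:-→d18:-→d19:-→d20:-→d21:-→d22:-→d23:-→d24:H0  best=H0
  ? 146.69.228.44  path d0:H3→d1:-→d2:-→d3:-→d4:-→d5:-→d6:-→d7:-→d8:-→d9:-→d10:-→d11:-→d12:-→d13:-→d14:-→d15:-→d16:-→d17:-→d18:-→d19:-→d20:H1  best=H1
  ? 146.69.224.1  path d0:H3→d1:-→d2:-→d3:-→d4:-→d5:-→d6:-→d7:-→d8:-→d9:-→d10:-→d11:-→d12:-→d13:-→d14:-→d15:-→d16:-→d17:-→d18:-→d19:-→d20:H1  best=H1
  add 161.128.0.0/12 -> H5 at depth 12

== LOOKUPS ==
["H5","H5","H5","H6","H4","H6","H6","H0","H1","H0","H0","H1","H1"]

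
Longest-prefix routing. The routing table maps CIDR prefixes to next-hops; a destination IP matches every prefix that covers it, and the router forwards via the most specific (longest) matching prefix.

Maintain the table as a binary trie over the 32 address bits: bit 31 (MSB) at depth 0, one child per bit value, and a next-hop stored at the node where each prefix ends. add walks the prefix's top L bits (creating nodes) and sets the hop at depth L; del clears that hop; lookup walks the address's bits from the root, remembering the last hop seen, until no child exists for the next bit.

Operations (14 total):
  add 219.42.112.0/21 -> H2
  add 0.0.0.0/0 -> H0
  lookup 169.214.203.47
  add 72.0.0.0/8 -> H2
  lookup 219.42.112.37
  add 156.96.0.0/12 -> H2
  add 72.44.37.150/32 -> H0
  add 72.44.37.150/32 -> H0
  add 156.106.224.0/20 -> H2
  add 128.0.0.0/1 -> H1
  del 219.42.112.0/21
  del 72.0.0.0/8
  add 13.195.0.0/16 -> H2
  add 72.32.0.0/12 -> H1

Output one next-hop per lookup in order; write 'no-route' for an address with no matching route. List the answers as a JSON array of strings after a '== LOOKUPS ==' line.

Trace:
  + 219.42.112.0/21 (H2) depth=21
  + 0.0.0.0/0 (H0) depth=0
  lookup 169.214.203.47: bits 1 walk d0:H0→d1:- -> H0
  + 72.0.0.0/8 (H2) depth=8
  lookup 219.42.112.37: bits 110110110010101001110 walk d0:H0→d1:-→d2:-→d3:-→d4:-→d5:-→d6:-→d7:-→d8:-→d9:-→d10:-→d11:-→d12:-→d13:-→d14:-→d15:-→d16:-→d17:-→d18:-→d19:-→d20:-→d21:H2 -> H2
  + 156.96.0.0/12 (H2) depth=12
  + 72.44.37.150/32 (H0) depth=32
  + 72.44.37.150/32 (H0) depth=32
  + 156.106.224.0/20 (H2) depth=20
  + 128.0.0.0/1 (H1) depth=1
  - 219.42.112.0/21 clear@21
  - 72.0.0.0/8 clear@8
  + 13.195.0.0/16 (H2) depth=16
  + 72.32.0.0/12 (H1) depth=12

== LOOKUPS ==
["H0","H2"]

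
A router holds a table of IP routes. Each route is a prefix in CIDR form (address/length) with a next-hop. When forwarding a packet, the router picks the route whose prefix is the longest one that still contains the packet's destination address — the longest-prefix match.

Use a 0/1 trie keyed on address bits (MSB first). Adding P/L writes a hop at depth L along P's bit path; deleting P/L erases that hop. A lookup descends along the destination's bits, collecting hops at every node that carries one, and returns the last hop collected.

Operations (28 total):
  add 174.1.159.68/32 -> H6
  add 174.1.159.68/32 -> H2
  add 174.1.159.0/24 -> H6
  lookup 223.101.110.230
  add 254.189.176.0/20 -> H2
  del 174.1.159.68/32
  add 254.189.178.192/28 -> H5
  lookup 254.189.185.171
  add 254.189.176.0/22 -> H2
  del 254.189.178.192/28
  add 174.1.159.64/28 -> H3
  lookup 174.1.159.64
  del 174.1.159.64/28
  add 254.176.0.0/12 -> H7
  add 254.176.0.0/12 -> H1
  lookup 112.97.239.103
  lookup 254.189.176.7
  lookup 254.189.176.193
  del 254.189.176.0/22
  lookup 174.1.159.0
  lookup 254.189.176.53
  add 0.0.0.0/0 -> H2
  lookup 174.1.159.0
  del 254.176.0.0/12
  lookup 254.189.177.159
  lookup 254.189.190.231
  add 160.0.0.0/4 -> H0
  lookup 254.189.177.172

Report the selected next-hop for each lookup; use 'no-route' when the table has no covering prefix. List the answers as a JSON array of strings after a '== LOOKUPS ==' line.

Apply in order:
  add 174.1.159.68/32 -> H6 at depth 32
  add 174.1.159.68/32 -> H2 at depth 32
  add 174.1.159.0/24 -> H6 at depth 24
  ? 223.101.110.230  path d0:-→d1:-  best=no-route
  add 254.189.176.0/20 -> H2 at depth 20
  del 174.1.159.68/32 (clear depth 32)
  add 254.189.178.192/28 -> H5 at depth 28
  ? 254.189.185.171  path d0:-→d1:-→d2:-→d3:-→d4:-→d5:-→d6:-→d7:-→d8:-→d9:-→d10:-→d11:-→d12:-→d13:-→d14:-→d15:-→d16:-→d17:-→d18:-→d19:-→d20:H2  best=H2
  add 254.189.176.0/22 -> H2 at depth 22
  del 254.189.178.192/28 (clear depth 28)
  add 174.1.159.64/28 -> H3 at depth 28
  ? 174.1.159.64  path d0:-→d1:-→d2:-→d3:-→d4:-→d5:-→d6:-→d7:-→d8:-→d9:-→d10:-→d11:-→d12:-→d13:-→d14:-→d15:-→d16:-→d17:-→d18:-→d19:-→d20:-→d21:-→d22:-→d23:-→d24:H6→d25:-→d26:-→d27:-→d28:H3→d29:-  best=H3
  del 174.1.159.64/28 (clear depth 28)
  add 254.176.0.0/12 -> H7 at depth 12
  add 254.176.0.0/12 -> H1 at depth 12
  ? 112.97.239.103  path d0:-  best=no-route
  ? 254.189.176.7  path d0:-→d1:-→d2:-→d3:-→d4:-→d5:-→d6:-→d7:-→d8:-→d9:-→d10:-→d11:-→d12:H1→d13:-→d14:-→d15:-→d16:-→d17:-→d18:-→d19:-→d20:H2→d21:-→d22:H2  best=H2
  ? 254.189.176.193  path d0:-→d1:-→d2:-→d3:-→d4:-→d5:-→d6:-→d7:-→d8:-→d9:-→d10:-→d11:-→d12:H1→d13:-→d14:-→d15:-→d16:-→d17:-→d18:-→d19:-→d20:H2→d21:-→d22:H2  best=H2
  del 254.189.176.0/22 (clear depth 22)
  ? 174.1.159.0  path d0:-→d1:-→d2:-→d3:-→d4:-→d5:-→d6:-→d7:-→d8:-→d9:-→d10:-→d11:-→d12:-→d13:-→d14:-→d15:-→d16:-→d17:-→d18:-→d19:-→d20:-→d21:-→d22:-→d23:-→d24:H6→d25:-  best=H6
  ? 254.189.176.53  path d0:-→d1:-→d2:-→d3:-→d4:-→d5:-→d6:-→d7:-→d8:-→d9:-→d10:-→d11:-→d12:H1→d13:-→d14:-→d15:-→d16:-→d17:-→d18:-→d19:-→d20:H2→d21:-→d22:-  best=H2
  add 0.0.0.0/0 -> H2 at depth 0
  ? 174.1.159.0  path d0:H2→d1:-→d2:-→d3:-→d4:-→d5:-→d6:-→d7:-→d8:-→d9:-→d10:-→d11:-→d12:-→d13:-→d14:-→d15:-→d16:-→d17:-→d18:-→d19:-→d20:-→d21:-→d22:-→d23:-→d24:H6→d25:-  best=H6
  del 254.176.0.0/12 (clear depth 12)
  ? 254.189.177.159  path d0:H2→d1:-→d2:-→d3:-→d4:-→d5:-→d6:-→d7:-→d8:-→d9:-→d10:-→d11:-→d12:-→d13:-→d14:-→d15:-→d16:-→d17:-→d18:-→d19:-→d20:H2→d21:-→d22:-  best=H2
  ? 254.189.190.231  path d0:H2→d1:-→d2:-→d3:-→d4:-→d5:-→d6:-→d7:-→d8:-→d9:-→d10:-→d11:-→d12:-→d13:-→d14:-→d15:-→d16:-→d17:-→d18:-→d19:-→d20:H2  best=H2
  add 160.0.0.0/4 -> H0 at depth 4
  ? 254.189.177.172  path d0:H2→d1:-→d2:-→d3:-→d4:-→d5:-→d6:-→d7:-→d8:-→d9:-→d10:-→d11:-→d12:-→d13:-→d14:-→d15:-→d16:-→d17:-→d18:-→d19:-→d20:H2→d21:-→d22:-  best=H2

== LOOKUPS ==
["no-route","H2","H3","no-route","H2","H2","H6","H2","H6","H2","H2","H2"]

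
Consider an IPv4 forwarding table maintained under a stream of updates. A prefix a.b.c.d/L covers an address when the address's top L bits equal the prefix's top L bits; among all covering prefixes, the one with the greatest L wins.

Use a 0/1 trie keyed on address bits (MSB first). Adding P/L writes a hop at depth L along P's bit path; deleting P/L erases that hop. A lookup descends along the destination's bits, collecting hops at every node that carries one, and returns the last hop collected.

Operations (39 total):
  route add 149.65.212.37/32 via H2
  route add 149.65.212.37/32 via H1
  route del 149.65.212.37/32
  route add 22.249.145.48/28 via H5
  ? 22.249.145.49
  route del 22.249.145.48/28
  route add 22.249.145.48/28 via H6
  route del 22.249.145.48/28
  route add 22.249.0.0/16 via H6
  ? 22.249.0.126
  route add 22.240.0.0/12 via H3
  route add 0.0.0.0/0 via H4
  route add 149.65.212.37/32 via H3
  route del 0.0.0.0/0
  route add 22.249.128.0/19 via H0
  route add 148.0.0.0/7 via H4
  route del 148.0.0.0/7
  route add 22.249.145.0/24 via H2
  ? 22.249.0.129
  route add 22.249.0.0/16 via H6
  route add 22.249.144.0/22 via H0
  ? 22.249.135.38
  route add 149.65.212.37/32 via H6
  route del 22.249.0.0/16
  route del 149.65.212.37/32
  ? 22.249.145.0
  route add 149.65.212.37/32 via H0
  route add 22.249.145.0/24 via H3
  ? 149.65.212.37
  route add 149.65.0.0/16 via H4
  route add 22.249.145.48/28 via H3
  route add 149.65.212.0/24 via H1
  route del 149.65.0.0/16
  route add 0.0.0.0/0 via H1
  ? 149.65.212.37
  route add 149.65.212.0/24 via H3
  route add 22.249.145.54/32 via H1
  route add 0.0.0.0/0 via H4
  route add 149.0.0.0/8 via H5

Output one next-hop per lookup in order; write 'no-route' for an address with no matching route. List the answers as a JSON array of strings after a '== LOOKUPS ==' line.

Trace:
  + 149.65.212.37/32 (H2) depth=32
  + 149.65.212.37/32 (H1) depth=32
  - 149.65.212.37/32 clear@32
  + 22.249.145.48/28 (H5) depth=28
  Q 22.249.145.49: descend 0001011011111001100100010011 ; hops seen [H5] ; pick H5
  - 22.249.145.48/28 clear@28
  + 22.249.145.48/28 (H6) depth=28
  - 22.249.145.48/28 clear@28
  + 22.249.0.0/16 (H6) depth=16
  Q 22.249.0.126: descend 0001011011111001 ; hops seen [H6] ; pick H6
  + 22.240.0.0/12 (H3) depth=12
  + 0.0.0.0/0 (H4) depth=0
  + 149.65.212.37/32 (H3) depth=32
  - 0.0.0.0/0 clear@0
  + 22.249.128.0/19 (H0) depth=19
  + 148.0.0.0/7 (H4) depth=7
  - 148.0.0.0/7 clear@7
  + 22.249.145.0/24 (H2) depth=24
  Q 22.249.0.129: descend 0001011011111001 ; hops seen [H3,H6] ; pick H6
  + 22.249.0.0/16 (H6) depth=16
  + 22.249.144.0/22 (H0) depth=22
  Q 22.249.135.38: descend 0001011011111001100 ; hops seen [H3,H6,H0] ; pick H0
  + 149.65.212.37/32 (H6) depth=32
  - 22.249.0.0/16 clear@16
  - 149.65.212.37/32 clear@32
  Q 22.249.145.0: descend 00010110111110011001000100 ; hops seen [H3,H0,H0,H2] ; pick H2
  + 149.65.212.37/32 (H0) depth=32
  + 22.249.145.0/24 (H3) depth=24
  Q 149.65.212.37: descend 10010101010000011101010000100101 ; hops seen [H0] ; pick H0
  + 149.65.0.0/16 (H4) depth=16
  + 22.249.145.48/28 (H3) depth=28
  + 149.65.212.0/24 (H1) depth=24
  - 149.65.0.0/16 clear@16
  + 0.0.0.0/0 (H1) depth=0
  Q 149.65.212.37: descend 10010101010000011101010000100101 ; hops seen [H1,H1,H0] ; pick H0
  + 149.65.212.0/24 (H3) depth=24
  + 22.249.145.54/32 (H1) depth=32
  + 0.0.0.0/0 (H4) depth=0
  + 149.0.0.0/8 (H5) depth=8

== LOOKUPS ==
["H5","H6","H6","H0","H2","H0","H0"]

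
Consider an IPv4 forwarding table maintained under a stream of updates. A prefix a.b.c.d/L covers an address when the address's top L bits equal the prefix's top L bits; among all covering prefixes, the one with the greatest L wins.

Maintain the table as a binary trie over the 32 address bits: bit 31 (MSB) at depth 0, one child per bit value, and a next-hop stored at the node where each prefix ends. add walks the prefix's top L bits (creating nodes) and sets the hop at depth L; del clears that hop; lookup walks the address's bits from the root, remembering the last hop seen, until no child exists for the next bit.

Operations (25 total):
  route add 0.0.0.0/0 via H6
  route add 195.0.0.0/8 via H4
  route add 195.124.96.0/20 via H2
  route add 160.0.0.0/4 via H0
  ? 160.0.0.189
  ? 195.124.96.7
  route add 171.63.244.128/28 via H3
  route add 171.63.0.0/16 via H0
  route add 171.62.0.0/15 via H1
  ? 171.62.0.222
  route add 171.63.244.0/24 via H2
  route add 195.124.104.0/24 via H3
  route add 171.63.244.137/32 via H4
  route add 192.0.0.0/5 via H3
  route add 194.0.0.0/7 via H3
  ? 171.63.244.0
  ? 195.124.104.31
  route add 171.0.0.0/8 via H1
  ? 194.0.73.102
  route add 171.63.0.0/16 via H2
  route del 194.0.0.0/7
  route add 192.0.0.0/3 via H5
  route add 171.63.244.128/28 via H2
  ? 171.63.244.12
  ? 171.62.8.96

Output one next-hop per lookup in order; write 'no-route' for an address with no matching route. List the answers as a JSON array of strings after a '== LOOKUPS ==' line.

Trace:
  add 0.0.0.0/0 -> H6 at depth 0
  add 195.0.0.0/8 -> H4 at depth 8
  add 195.124.96.0/20 -> H2 at depth 20
  add 160.0.0.0/4 -> H0 at depth 4
  lookup 160.0.0.189: bits 1010 walk d0:H6→d1:-→d2:-→d3:-→d4:H0 -> H0
  lookup 195.124.96.7: bits 11000011011111000110 walk d0:H6→d1:-→d2:-→d3:-→d4:-→d5:-→d6:-→d7:-→d8:H4→d9:-→d10:-→d11:-→d12:-→d13:-→d14:-→d15:-→d16:-→d17:-→d18:-→d19:-→d20:H2 -> H2
  add 171.63.244.128/28 -> H3 at depth 28
  add 171.63.0.0/16 -> H0 at depth 16
  add 171.62.0.0/15 -> H1 at depth 15
  lookup 171.62.0.222: bits 101010110011111 walk d0:H6→d1:-→d2:-→d3:-→d4:H0→d5:-→d6:-→d7:-→d8:-→d9:-→d10:-→d11:-→d12:-→d13:-→d14:-→d15:H1 -> H1
  add 171.63.244.0/24 -> H2 at depth 24
  add 195.124.104.0/24 -> H3 at depth 24
  add 171.63.244.137/32 -> H4 at depth 32
  add 192.0.0.0/5 -> H3 at depth 5
  add 194.0.0.0/7 -> H3 at depth 7
  lookup 171.63.244.0: bits 101010110011111111110100 walk d0:H6→d1:-→d2:-→d3:-→d4:H0→d5:-→d6:-→d7:-→d8:-→d9:-→d10:-→d11:-→d12:-→d13:-→d14:-→d15:H1→d16:H0→d17:-→d18:-→d19:-→d20:-→d21:-→d22:-→d23:-→d24:H2 -> H2
  lookup 195.124.104.31: bits 110000110111110001101000 walk d0:H6→d1:-→d2:-→d3:-→d4:-→d5:H3→d6:-→d7:H3→d8:H4→d9:-→d10:-→d11:-→d12:-→d13:-→d14:-→d15:-→d16:-→d17:-→d18:-→d19:-→d20:H2→d21:-→d22:-→d23:-→d24:H3 -> H3
  add 171.0.0.0/8 -> H1 at depth 8
  lookup 194.0.73.102: bits 1100001 walk d0:H6→d1:-→d2:-→d3:-→d4:-→d5:H3→d6:-→d7:H3 -> H3
  add 171.63.0.0/16 -> H2 at depth 16
  del 194.0.0.0/7 (clear depth 7)
  add 192.0.0.0/3 -> H5 at depth 3
  add 171.63.244.128/28 -> H2 at depth 28
  lookup 171.63.244.12: bits 101010110011111111110100 walk d0:H6→d1:-→d2:-→d3:-→d4:H0→d5:-→d6:-→d7:-→d8:H1→d9:-→d10:-→d11:-→d12:-→d13:-→d14:-→d15:H1→d16:H2→d17:-→d18:-→d19:-→d20:-→d21:-→d22:-→d23:-→d24:H2 -> H2
  lookup 171.62.8.96: bits 101010110011111 walk d0:H6→d1:-→d2:-→d3:-→d4:H0→d5:-→d6:-→d7:-→d8:H1→d9:-→d10:-→d11:-→d12:-→d13:-→d14:-→d15:H1 -> H1

== LOOKUPS ==
["H0","H2","H1","H2","H3","H3","H2","H1"]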